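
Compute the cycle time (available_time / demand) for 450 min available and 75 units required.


Cycle time = available time / demand
= 450 / 75
= 6.00 min/unit


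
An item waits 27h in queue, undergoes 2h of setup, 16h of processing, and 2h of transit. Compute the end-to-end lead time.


Lead time = queue + setup + processing + transit
= 27 + 2 + 16 + 2
= 47 hours


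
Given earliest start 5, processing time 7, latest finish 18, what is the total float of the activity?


EF = ES + duration = 5 + 7 = 12
LS = LF - duration = 18 - 7 = 11
Total Float = LF - EF = 18 - 12
(or LS - ES = 11 - 5)
= 6


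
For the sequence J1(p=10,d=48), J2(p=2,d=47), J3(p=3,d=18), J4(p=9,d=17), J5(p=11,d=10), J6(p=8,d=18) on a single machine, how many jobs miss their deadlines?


Completion vs due date:
  J1: C=10, d=48 → on time
  J2: C=12, d=47 → on time
  J3: C=15, d=18 → on time
  J4: C=24, d=17 → TARDY
  J5: C=35, d=10 → TARDY
  J6: C=43, d=18 → TARDY
Tardy jobs: J4, J5, J6
Count = 3


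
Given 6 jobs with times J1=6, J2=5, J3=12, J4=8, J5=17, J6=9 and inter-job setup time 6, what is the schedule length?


Makespan = Σ processing + (n-1) × setup
= (6 + 5 + 12 + 8 + 17 + 9) + (6-1)×6
= 57 + 30
= 87 time units


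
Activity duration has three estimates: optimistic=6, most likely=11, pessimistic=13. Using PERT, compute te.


te = (o + 4m + p) / 6
= (6 + 4×11 + 13) / 6
= (6 + 44 + 13) / 6
= 63 / 6
= 10.50


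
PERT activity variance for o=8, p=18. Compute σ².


σ² = ((p - o) / 6)² = (p - o)² / 36
= (18 - 8)² / 36
= 10² / 36
= 100 / 36
= 2.7778


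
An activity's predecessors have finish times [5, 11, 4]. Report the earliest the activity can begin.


ES = max of all predecessor completion times
Predecessors: [5, 11, 4]
ES = max(5, 11, 4)
= 11


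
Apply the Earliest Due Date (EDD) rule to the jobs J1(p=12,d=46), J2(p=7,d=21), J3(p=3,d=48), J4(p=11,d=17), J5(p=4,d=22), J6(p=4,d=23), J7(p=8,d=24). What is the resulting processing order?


EDD: sort by earliest due date
  J4: d=17, p=11
  J2: d=21, p=7
  J5: d=22, p=4
  J6: d=23, p=4
  J7: d=24, p=8
  J1: d=46, p=12
  J3: d=48, p=3
Order: J4 → J2 → J5 → J6 → J7 → J1 → J3


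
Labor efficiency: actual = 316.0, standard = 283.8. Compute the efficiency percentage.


Efficiency = (actual / standard) × 100
= (316.0 / 283.8) × 100
= 111.3%


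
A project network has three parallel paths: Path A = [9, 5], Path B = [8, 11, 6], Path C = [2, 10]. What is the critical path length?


Path A: 9 + 5 = 14
Path B: 8 + 11 + 6 = 25
Path C: 2 + 10 = 12
Critical path = longest = max(14, 25, 12)
= 25 (Path B)


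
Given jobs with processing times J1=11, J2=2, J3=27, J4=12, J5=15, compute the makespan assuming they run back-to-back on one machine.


Sequential makespan: sum all processing times
= 11 + 2 + 27 + 12 + 15
= 67 time units


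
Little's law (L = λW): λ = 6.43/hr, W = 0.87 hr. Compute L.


Little's law: L = λ × W
= 6.43 × 0.87
= 5.59


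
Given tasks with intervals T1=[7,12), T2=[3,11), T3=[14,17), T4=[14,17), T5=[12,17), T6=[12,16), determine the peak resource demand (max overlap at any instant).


Check each time point for overlaps:
  t=14: 4 tasks active (T3, T4, T5, T6)
Max concurrent = 4


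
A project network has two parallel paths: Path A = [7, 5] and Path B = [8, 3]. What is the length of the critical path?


Path A: 7 + 5 = 12
Path B: 8 + 3 = 11
Critical path = longest = max(12, 11)
= 12 (Path A)


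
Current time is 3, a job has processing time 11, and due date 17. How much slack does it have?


Slack = due - current_time - processing
= 17 - 3 - 11
= 3


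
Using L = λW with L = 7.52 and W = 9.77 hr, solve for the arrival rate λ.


Little's law: L = λW → λ = L / W
= 7.52 / 9.77
= 0.77 per hour


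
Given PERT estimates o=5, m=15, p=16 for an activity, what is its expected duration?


te = (o + 4m + p) / 6
= (5 + 4×15 + 16) / 6
= (5 + 60 + 16) / 6
= 81 / 6
= 13.50


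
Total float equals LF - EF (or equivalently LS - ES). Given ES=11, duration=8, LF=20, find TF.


EF = ES + duration = 11 + 8 = 19
LS = LF - duration = 20 - 8 = 12
Total Float = LF - EF = 20 - 19
(or LS - ES = 12 - 11)
= 1


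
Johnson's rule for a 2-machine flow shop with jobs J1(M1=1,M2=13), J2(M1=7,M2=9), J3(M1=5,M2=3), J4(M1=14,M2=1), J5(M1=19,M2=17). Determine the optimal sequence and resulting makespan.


Johnson's rule:
Group 1 (M1≤M2, sort by M1): ['J1', 'J2']
Group 2 (M1>M2, sort desc M2): ['J5', 'J3', 'J4']
Sequence: J1 → J2 → J5 → J3 → J4
Makespan calculation:
  J1: M1 done=1, M2 done=14
  J2: M1 done=8, M2 done=23
  J5: M1 done=27, M2 done=44
  J3: M1 done=32, M2 done=47
  J4: M1 done=46, M2 done=48
= Sequence: J1 → J2 → J5 → J3 → J4, Makespan: 48


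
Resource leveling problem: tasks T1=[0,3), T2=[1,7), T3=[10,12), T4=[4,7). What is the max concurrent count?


Check each time point for overlaps:
  t=1: 2 tasks active (T1, T2)
Max concurrent = 2


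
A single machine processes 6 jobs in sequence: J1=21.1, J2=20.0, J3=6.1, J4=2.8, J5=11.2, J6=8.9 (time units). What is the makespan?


Sequential makespan: sum all processing times
= 21.1 + 20.0 + 6.1 + 2.8 + 11.2 + 8.9
= 70.1 time units


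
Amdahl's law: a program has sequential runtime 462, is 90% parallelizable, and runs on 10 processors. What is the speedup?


Amdahl's law: T_p = T × ((1-p) + p/N)
= 462 × ((1-0.9) + 0.9/10)
= 462 × (0.10 + 0.0900)
= 462 × 0.1900
= 87.78
Speedup = 462/87.78
= 5.26×


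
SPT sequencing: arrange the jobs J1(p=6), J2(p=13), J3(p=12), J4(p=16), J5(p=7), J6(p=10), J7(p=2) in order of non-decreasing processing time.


SPT: sort by shortest processing time
  J7: p=2
  J1: p=6
  J5: p=7
  J6: p=10
  J3: p=12
  J2: p=13
  J4: p=16
Order: J7 → J1 → J5 → J6 → J3 → J2 → J4


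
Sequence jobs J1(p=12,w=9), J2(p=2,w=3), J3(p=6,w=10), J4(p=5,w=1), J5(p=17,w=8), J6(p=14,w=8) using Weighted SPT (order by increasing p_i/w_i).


WSPT (Smith's rule): sort by p/w ascending
  J3: p/w = 6/10 = 0.600
  J2: p/w = 2/3 = 0.667
  J1: p/w = 12/9 = 1.333
  J6: p/w = 14/8 = 1.750
  J5: p/w = 17/8 = 2.125
  J4: p/w = 5/1 = 5.000
Order: J3 → J2 → J1 → J6 → J5 → J4


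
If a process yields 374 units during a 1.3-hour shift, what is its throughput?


Throughput = units / time
= 374 / 1.3
= 287.7 units/hour


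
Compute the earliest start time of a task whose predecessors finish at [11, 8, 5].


ES = max of all predecessor completion times
Predecessors: [11, 8, 5]
ES = max(11, 8, 5)
= 11


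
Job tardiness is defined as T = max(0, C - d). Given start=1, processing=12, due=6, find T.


Completion = start + processing = 1 + 12 = 13
Tardiness = max(0, C - d) = max(0, 13 - 6)
= max(0, 7)
= 7


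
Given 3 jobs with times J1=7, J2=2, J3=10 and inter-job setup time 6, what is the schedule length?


Makespan = Σ processing + (n-1) × setup
= (7 + 2 + 10) + (3-1)×6
= 19 + 12
= 31 time units


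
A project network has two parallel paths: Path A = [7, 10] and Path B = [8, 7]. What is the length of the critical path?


Path A: 7 + 10 = 17
Path B: 8 + 7 = 15
Critical path = longest = max(17, 15)
= 17 (Path A)


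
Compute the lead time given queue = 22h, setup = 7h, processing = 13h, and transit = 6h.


Lead time = queue + setup + processing + transit
= 22 + 7 + 13 + 6
= 48 hours


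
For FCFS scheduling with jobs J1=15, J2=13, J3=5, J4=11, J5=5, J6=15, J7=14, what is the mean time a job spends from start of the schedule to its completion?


Completion times:
  J1: completes at 15
  J2: completes at 28
  J3: completes at 33
  J4: completes at 44
  J5: completes at 49
  J6: completes at 64
  J7: completes at 78
Sum = 311
Average = 311/7
= 44.43


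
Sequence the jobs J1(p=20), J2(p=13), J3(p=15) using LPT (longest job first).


LPT: sort by longest processing time first
  J1: p=20
  J3: p=15
  J2: p=13
Order: J1 → J3 → J2


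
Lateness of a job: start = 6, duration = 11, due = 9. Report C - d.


Completion = 6 + 11 = 17
Lateness = C - d = 17 - 9
= 8


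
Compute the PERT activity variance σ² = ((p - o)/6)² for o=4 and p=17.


σ² = ((p - o) / 6)² = (p - o)² / 36
= (17 - 4)² / 36
= 13² / 36
= 169 / 36
= 4.6944


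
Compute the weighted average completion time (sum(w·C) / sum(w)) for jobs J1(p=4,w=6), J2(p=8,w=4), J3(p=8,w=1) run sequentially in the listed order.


Completion times:
  J1: C=4, w×C=6×4=24
  J2: C=12, w×C=4×12=48
  J3: C=20, w×C=1×20=20
Sum w×C = 92
Sum w = 11
Weighted avg = 92/11
= 8.36


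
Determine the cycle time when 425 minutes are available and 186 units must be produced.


Cycle time = available time / demand
= 425 / 186
= 2.28 min/unit


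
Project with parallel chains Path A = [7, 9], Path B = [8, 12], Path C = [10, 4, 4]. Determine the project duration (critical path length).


Path A: 7 + 9 = 16
Path B: 8 + 12 = 20
Path C: 10 + 4 + 4 = 18
Critical path = longest = max(16, 20, 18)
= 20 (Path B)


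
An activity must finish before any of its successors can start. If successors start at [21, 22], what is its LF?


LF = min of all successor start times
Successors start at: [21, 22]
LF = min(21, 22)
= 21


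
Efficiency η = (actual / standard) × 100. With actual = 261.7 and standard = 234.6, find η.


Efficiency = (actual / standard) × 100
= (261.7 / 234.6) × 100
= 111.6%


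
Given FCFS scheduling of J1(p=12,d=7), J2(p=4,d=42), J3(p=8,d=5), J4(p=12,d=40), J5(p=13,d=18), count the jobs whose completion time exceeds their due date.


Completion vs due date:
  J1: C=12, d=7 → TARDY
  J2: C=16, d=42 → on time
  J3: C=24, d=5 → TARDY
  J4: C=36, d=40 → on time
  J5: C=49, d=18 → TARDY
Tardy jobs: J1, J3, J5
Count = 3


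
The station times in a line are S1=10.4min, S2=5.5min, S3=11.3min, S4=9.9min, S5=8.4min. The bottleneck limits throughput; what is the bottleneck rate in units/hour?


Bottleneck = longest station time
Station times: [10.4, 5.5, 11.3, 9.9, 8.4]
Max = 11.3 min
Rate = 60 / 11.3
= 5.31 units/hour (bottleneck: 11.3min)


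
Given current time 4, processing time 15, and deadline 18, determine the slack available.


Slack = due - current_time - processing
= 18 - 4 - 15
= -1


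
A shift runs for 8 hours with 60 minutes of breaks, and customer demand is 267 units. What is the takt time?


Available = 8×60 - 60 = 420 min
Takt time = 420 / 267
= 1.57 min/unit


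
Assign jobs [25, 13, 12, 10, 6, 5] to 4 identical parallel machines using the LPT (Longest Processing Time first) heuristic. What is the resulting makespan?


Jobs (LPT sorted): [25, 13, 12, 10, 6, 5]
Machines: 4
  J=25 → Machine 1 (load: 0+25=25)
  J=13 → Machine 2 (load: 0+13=13)
  J=12 → Machine 3 (load: 0+12=12)
  J=10 → Machine 4 (load: 0+10=10)
  J=6 → Machine 4 (load: 10+6=16)
  J=5 → Machine 3 (load: 12+5=17)
Machine loads: [25, 13, 17, 16]
Makespan = max = 25 time units


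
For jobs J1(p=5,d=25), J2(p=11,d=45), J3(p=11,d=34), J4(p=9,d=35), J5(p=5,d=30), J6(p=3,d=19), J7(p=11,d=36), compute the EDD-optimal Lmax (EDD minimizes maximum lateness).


EDD order: J6 → J1 → J5 → J3 → J4 → J7 → J2
Completion and lateness:
  J6: C=3, d=19, L=3-19=-16
  J1: C=8, d=25, L=8-25=-17
  J5: C=13, d=30, L=13-30=-17
  J3: C=24, d=34, L=24-34=-10
  J4: C=33, d=35, L=33-35=-2
  J7: C=44, d=36, L=44-36=8
  J2: C=55, d=45, L=55-45=10
Lmax = max(-16, -17, -17, -10, -2, 8, 10)
= 10


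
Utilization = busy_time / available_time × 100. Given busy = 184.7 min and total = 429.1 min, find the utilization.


Utilization = busy / total × 100
= 184.7 / 429.1 × 100
= 43.0%


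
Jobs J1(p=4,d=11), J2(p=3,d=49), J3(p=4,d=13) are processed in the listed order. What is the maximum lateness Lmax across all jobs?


Lateness per job (L = C - d):
  J1: C=4, d=11, L=-7
  J2: C=7, d=49, L=-42
  J3: C=11, d=13, L=-2
Lmax = max(-7, -42, -2)
= -2


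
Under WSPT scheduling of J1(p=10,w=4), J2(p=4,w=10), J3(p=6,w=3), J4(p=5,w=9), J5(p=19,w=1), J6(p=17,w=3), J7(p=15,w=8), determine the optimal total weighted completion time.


WSPT order (by p/w): J2 → J4 → J7 → J3 → J1 → J6 → J5
  J2: C=4, w·C=10×4=40
  J4: C=9, w·C=9×9=81
  J7: C=24, w·C=8×24=192
  J3: C=30, w·C=3×30=90
  J1: C=40, w·C=4×40=160
  J6: C=57, w·C=3×57=171
  J5: C=76, w·C=1×76=76
Σ w·C = 810
= 810


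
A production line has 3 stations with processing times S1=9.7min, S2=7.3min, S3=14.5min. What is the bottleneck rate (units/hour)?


Bottleneck = longest station time
Station times: [9.7, 7.3, 14.5]
Max = 14.5 min
Rate = 60 / 14.5
= 4.14 units/hour (bottleneck: 14.5min)


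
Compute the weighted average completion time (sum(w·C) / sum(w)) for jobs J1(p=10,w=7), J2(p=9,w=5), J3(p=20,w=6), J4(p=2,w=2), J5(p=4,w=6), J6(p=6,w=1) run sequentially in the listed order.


Completion times:
  J1: C=10, w×C=7×10=70
  J2: C=19, w×C=5×19=95
  J3: C=39, w×C=6×39=234
  J4: C=41, w×C=2×41=82
  J5: C=45, w×C=6×45=270
  J6: C=51, w×C=1×51=51
Sum w×C = 802
Sum w = 27
Weighted avg = 802/27
= 29.70


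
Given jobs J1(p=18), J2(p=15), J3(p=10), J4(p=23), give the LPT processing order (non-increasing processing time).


LPT: sort by longest processing time first
  J4: p=23
  J1: p=18
  J2: p=15
  J3: p=10
Order: J4 → J1 → J2 → J3


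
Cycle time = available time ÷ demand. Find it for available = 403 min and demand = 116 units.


Cycle time = available time / demand
= 403 / 116
= 3.47 min/unit


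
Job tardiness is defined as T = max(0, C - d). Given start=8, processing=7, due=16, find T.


Completion = start + processing = 8 + 7 = 15
Tardiness = max(0, C - d) = max(0, 15 - 16)
= max(0, -1)
= 0


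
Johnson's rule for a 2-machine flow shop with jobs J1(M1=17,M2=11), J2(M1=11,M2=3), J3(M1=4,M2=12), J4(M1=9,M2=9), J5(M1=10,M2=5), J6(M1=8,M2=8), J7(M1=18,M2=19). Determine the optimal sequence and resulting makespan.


Johnson's rule:
Group 1 (M1≤M2, sort by M1): ['J3', 'J6', 'J4', 'J7']
Group 2 (M1>M2, sort desc M2): ['J1', 'J5', 'J2']
Sequence: J3 → J6 → J4 → J7 → J1 → J5 → J2
Makespan calculation:
  J3: M1 done=4, M2 done=16
  J6: M1 done=12, M2 done=24
  J4: M1 done=21, M2 done=33
  J7: M1 done=39, M2 done=58
  J1: M1 done=56, M2 done=69
  J5: M1 done=66, M2 done=74
  J2: M1 done=77, M2 done=80
= Sequence: J3 → J6 → J4 → J7 → J1 → J5 → J2, Makespan: 80


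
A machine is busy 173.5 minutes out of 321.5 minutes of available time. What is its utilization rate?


Utilization = busy / total × 100
= 173.5 / 321.5 × 100
= 54.0%


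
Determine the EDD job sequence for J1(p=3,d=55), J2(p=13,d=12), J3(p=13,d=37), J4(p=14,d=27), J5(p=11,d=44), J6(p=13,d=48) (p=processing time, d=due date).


EDD: sort by earliest due date
  J2: d=12, p=13
  J4: d=27, p=14
  J3: d=37, p=13
  J5: d=44, p=11
  J6: d=48, p=13
  J1: d=55, p=3
Order: J2 → J4 → J3 → J5 → J6 → J1


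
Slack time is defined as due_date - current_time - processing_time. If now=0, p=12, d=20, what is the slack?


Slack = due - current_time - processing
= 20 - 0 - 12
= 8


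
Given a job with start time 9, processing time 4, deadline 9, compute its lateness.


Completion = 9 + 4 = 13
Lateness = C - d = 13 - 9
= 4


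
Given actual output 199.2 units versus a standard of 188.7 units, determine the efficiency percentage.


Efficiency = (actual / standard) × 100
= (199.2 / 188.7) × 100
= 105.6%


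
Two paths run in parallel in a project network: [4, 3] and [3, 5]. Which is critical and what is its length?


Path A: 4 + 3 = 7
Path B: 3 + 5 = 8
Critical path = longest = max(7, 8)
= 8 (Path B)


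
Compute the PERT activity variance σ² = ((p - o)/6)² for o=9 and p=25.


σ² = ((p - o) / 6)² = (p - o)² / 36
= (25 - 9)² / 36
= 16² / 36
= 256 / 36
= 7.1111


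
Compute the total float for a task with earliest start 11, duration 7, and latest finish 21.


EF = ES + duration = 11 + 7 = 18
LS = LF - duration = 21 - 7 = 14
Total Float = LF - EF = 21 - 18
(or LS - ES = 14 - 11)
= 3


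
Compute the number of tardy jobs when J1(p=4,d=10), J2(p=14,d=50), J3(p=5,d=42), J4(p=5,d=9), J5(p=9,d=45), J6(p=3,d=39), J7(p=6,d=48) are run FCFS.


Completion vs due date:
  J1: C=4, d=10 → on time
  J2: C=18, d=50 → on time
  J3: C=23, d=42 → on time
  J4: C=28, d=9 → TARDY
  J5: C=37, d=45 → on time
  J6: C=40, d=39 → TARDY
  J7: C=46, d=48 → on time
Tardy jobs: J4, J6
Count = 2


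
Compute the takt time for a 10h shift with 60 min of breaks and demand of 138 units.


Available = 10×60 - 60 = 540 min
Takt time = 540 / 138
= 3.91 min/unit


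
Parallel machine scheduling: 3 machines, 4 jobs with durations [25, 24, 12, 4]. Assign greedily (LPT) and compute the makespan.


Jobs (LPT sorted): [25, 24, 12, 4]
Machines: 3
  J=25 → Machine 1 (load: 0+25=25)
  J=24 → Machine 2 (load: 0+24=24)
  J=12 → Machine 3 (load: 0+12=12)
  J=4 → Machine 3 (load: 12+4=16)
Machine loads: [25, 24, 16]
Makespan = max = 25 time units


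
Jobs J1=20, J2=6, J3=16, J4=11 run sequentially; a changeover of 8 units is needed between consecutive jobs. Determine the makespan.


Makespan = Σ processing + (n-1) × setup
= (20 + 6 + 16 + 11) + (4-1)×8
= 53 + 24
= 77 time units


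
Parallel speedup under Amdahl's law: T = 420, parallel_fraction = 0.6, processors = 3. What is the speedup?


Amdahl's law: T_p = T × ((1-p) + p/N)
= 420 × ((1-0.6) + 0.6/3)
= 420 × (0.40 + 0.2000)
= 420 × 0.6000
= 252.00
Speedup = 420/252.00
= 1.67×


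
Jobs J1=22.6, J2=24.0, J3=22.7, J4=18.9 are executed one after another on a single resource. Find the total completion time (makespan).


Sequential makespan: sum all processing times
= 22.6 + 24.0 + 22.7 + 18.9
= 88.2 time units


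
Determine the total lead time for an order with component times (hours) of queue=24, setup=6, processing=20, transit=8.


Lead time = queue + setup + processing + transit
= 24 + 6 + 20 + 8
= 58 hours


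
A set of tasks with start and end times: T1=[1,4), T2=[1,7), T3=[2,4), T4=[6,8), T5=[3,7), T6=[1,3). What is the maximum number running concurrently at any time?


Check each time point for overlaps:
  t=2: 4 tasks active (T1, T2, T3, T6)
Max concurrent = 4


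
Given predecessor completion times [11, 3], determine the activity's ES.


ES = max of all predecessor completion times
Predecessors: [11, 3]
ES = max(11, 3)
= 11


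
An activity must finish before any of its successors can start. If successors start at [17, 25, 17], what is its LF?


LF = min of all successor start times
Successors start at: [17, 25, 17]
LF = min(17, 25, 17)
= 17


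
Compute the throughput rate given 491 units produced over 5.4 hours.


Throughput = units / time
= 491 / 5.4
= 90.9 units/hour


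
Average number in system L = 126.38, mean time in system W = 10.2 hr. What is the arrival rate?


Little's law: L = λW → λ = L / W
= 126.38 / 10.2
= 12.39 per hour


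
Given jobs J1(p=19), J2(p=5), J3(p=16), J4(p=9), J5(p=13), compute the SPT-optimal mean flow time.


SPT order: J2 → J4 → J5 → J3 → J1
Completion times:
  J2: C=5
  J4: C=14
  J5: C=27
  J3: C=43
  J1: C=62
Sum = 151, n = 5
Mean flow = 151/5
= 30.20


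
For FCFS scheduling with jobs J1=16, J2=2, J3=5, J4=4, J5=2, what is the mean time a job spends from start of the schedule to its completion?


Completion times:
  J1: completes at 16
  J2: completes at 18
  J3: completes at 23
  J4: completes at 27
  J5: completes at 29
Sum = 113
Average = 113/5
= 22.60


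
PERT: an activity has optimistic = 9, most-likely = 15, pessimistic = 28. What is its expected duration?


te = (o + 4m + p) / 6
= (9 + 4×15 + 28) / 6
= (9 + 60 + 28) / 6
= 97 / 6
= 16.17


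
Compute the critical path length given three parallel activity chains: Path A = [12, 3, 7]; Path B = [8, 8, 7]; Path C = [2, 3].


Path A: 12 + 3 + 7 = 22
Path B: 8 + 8 + 7 = 23
Path C: 2 + 3 = 5
Critical path = longest = max(22, 23, 5)
= 23 (Path B)


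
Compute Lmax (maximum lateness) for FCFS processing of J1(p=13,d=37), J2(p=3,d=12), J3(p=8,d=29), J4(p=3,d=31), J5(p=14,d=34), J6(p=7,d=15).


Lateness per job (L = C - d):
  J1: C=13, d=37, L=-24
  J2: C=16, d=12, L=4
  J3: C=24, d=29, L=-5
  J4: C=27, d=31, L=-4
  J5: C=41, d=34, L=7
  J6: C=48, d=15, L=33
Lmax = max(-24, 4, -5, -4, 7, 33)
= 33


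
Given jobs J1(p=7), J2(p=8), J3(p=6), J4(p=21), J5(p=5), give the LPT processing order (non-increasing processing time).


LPT: sort by longest processing time first
  J4: p=21
  J2: p=8
  J1: p=7
  J3: p=6
  J5: p=5
Order: J4 → J2 → J1 → J3 → J5


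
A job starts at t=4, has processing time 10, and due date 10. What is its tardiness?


Completion = start + processing = 4 + 10 = 14
Tardiness = max(0, C - d) = max(0, 14 - 10)
= max(0, 4)
= 4


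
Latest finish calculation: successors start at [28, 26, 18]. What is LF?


LF = min of all successor start times
Successors start at: [28, 26, 18]
LF = min(28, 26, 18)
= 18


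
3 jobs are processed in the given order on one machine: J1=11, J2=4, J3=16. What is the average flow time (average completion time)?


Completion times:
  J1: completes at 11
  J2: completes at 15
  J3: completes at 31
Sum = 57
Average = 57/3
= 19.00


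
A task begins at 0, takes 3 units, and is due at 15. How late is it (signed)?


Completion = 0 + 3 = 3
Lateness = C - d = 3 - 15
= -12


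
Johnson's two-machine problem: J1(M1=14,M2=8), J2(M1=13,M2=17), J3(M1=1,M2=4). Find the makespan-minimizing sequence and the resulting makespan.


Johnson's rule:
Group 1 (M1≤M2, sort by M1): ['J3', 'J2']
Group 2 (M1>M2, sort desc M2): ['J1']
Sequence: J3 → J2 → J1
Makespan calculation:
  J3: M1 done=1, M2 done=5
  J2: M1 done=14, M2 done=31
  J1: M1 done=28, M2 done=39
= Sequence: J3 → J2 → J1, Makespan: 39


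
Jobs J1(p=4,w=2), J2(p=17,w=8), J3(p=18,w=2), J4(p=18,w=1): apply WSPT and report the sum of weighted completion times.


WSPT order (by p/w): J1 → J2 → J3 → J4
  J1: C=4, w·C=2×4=8
  J2: C=21, w·C=8×21=168
  J3: C=39, w·C=2×39=78
  J4: C=57, w·C=1×57=57
Σ w·C = 311
= 311


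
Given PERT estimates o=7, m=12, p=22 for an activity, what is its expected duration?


te = (o + 4m + p) / 6
= (7 + 4×12 + 22) / 6
= (7 + 48 + 22) / 6
= 77 / 6
= 12.83


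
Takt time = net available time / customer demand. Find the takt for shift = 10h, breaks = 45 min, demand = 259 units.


Available = 10×60 - 45 = 555 min
Takt time = 555 / 259
= 2.14 min/unit


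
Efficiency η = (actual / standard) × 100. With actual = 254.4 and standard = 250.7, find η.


Efficiency = (actual / standard) × 100
= (254.4 / 250.7) × 100
= 101.5%


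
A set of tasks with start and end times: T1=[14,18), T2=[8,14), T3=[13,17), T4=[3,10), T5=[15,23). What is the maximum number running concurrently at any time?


Check each time point for overlaps:
  t=15: 3 tasks active (T1, T3, T5)
Max concurrent = 3


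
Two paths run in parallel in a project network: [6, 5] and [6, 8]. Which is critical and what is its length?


Path A: 6 + 5 = 11
Path B: 6 + 8 = 14
Critical path = longest = max(11, 14)
= 14 (Path B)


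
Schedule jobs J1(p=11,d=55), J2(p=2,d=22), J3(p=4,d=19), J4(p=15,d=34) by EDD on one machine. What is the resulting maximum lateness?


EDD order: J3 → J2 → J4 → J1
Completion and lateness:
  J3: C=4, d=19, L=4-19=-15
  J2: C=6, d=22, L=6-22=-16
  J4: C=21, d=34, L=21-34=-13
  J1: C=32, d=55, L=32-55=-23
Lmax = max(-15, -16, -13, -23)
= -13


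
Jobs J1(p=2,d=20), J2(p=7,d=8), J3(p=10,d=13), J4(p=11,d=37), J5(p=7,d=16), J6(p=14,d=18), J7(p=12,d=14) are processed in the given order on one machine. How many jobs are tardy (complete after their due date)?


Completion vs due date:
  J1: C=2, d=20 → on time
  J2: C=9, d=8 → TARDY
  J3: C=19, d=13 → TARDY
  J4: C=30, d=37 → on time
  J5: C=37, d=16 → TARDY
  J6: C=51, d=18 → TARDY
  J7: C=63, d=14 → TARDY
Tardy jobs: J2, J3, J5, J6, J7
Count = 5


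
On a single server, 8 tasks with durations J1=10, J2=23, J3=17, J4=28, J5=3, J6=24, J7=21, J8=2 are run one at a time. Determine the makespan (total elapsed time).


Sequential makespan: sum all processing times
= 10 + 23 + 17 + 28 + 3 + 24 + 21 + 2
= 128 time units


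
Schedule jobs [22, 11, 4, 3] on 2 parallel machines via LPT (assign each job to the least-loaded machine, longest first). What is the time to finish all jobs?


Jobs (LPT sorted): [22, 11, 4, 3]
Machines: 2
  J=22 → Machine 1 (load: 0+22=22)
  J=11 → Machine 2 (load: 0+11=11)
  J=4 → Machine 2 (load: 11+4=15)
  J=3 → Machine 2 (load: 15+3=18)
Machine loads: [22, 18]
Makespan = max = 22 time units


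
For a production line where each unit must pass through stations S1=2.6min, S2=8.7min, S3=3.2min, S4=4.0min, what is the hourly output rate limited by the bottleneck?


Bottleneck = longest station time
Station times: [2.6, 8.7, 3.2, 4.0]
Max = 8.7 min
Rate = 60 / 8.7
= 6.90 units/hour (bottleneck: 8.7min)


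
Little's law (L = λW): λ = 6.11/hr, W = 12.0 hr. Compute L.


Little's law: L = λ × W
= 6.11 × 12.0
= 73.32


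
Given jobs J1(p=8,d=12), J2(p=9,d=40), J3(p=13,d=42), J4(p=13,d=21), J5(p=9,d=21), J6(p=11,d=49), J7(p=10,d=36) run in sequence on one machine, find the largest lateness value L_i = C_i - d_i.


Lateness per job (L = C - d):
  J1: C=8, d=12, L=-4
  J2: C=17, d=40, L=-23
  J3: C=30, d=42, L=-12
  J4: C=43, d=21, L=22
  J5: C=52, d=21, L=31
  J6: C=63, d=49, L=14
  J7: C=73, d=36, L=37
Lmax = max(-4, -23, -12, 22, 31, 14, 37)
= 37


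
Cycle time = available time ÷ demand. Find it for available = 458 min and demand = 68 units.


Cycle time = available time / demand
= 458 / 68
= 6.74 min/unit


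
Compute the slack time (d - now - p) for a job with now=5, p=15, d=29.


Slack = due - current_time - processing
= 29 - 5 - 15
= 9


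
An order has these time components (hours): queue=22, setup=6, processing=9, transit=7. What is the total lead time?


Lead time = queue + setup + processing + transit
= 22 + 6 + 9 + 7
= 44 hours


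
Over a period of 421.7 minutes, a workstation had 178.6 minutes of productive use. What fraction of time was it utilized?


Utilization = busy / total × 100
= 178.6 / 421.7 × 100
= 42.4%


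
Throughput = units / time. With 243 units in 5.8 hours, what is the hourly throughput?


Throughput = units / time
= 243 / 5.8
= 41.9 units/hour


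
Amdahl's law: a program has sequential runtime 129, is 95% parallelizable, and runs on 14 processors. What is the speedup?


Amdahl's law: T_p = T × ((1-p) + p/N)
= 129 × ((1-0.95) + 0.95/14)
= 129 × (0.05 + 0.0679)
= 129 × 0.1179
= 15.20
Speedup = 129/15.20
= 8.48×


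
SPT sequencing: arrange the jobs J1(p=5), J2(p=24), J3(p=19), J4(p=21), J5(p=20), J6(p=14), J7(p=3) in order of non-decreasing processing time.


SPT: sort by shortest processing time
  J7: p=3
  J1: p=5
  J6: p=14
  J3: p=19
  J5: p=20
  J4: p=21
  J2: p=24
Order: J7 → J1 → J6 → J3 → J5 → J4 → J2


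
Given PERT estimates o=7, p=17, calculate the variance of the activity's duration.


σ² = ((p - o) / 6)² = (p - o)² / 36
= (17 - 7)² / 36
= 10² / 36
= 100 / 36
= 2.7778


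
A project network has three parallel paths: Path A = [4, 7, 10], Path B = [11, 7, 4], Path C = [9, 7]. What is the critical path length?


Path A: 4 + 7 + 10 = 21
Path B: 11 + 7 + 4 = 22
Path C: 9 + 7 = 16
Critical path = longest = max(21, 22, 16)
= 22 (Path B)


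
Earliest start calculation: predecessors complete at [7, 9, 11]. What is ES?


ES = max of all predecessor completion times
Predecessors: [7, 9, 11]
ES = max(7, 9, 11)
= 11


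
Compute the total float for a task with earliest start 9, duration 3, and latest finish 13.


EF = ES + duration = 9 + 3 = 12
LS = LF - duration = 13 - 3 = 10
Total Float = LF - EF = 13 - 12
(or LS - ES = 10 - 9)
= 1


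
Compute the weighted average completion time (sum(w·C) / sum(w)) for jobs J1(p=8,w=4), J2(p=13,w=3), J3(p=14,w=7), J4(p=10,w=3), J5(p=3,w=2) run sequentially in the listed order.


Completion times:
  J1: C=8, w×C=4×8=32
  J2: C=21, w×C=3×21=63
  J3: C=35, w×C=7×35=245
  J4: C=45, w×C=3×45=135
  J5: C=48, w×C=2×48=96
Sum w×C = 571
Sum w = 19
Weighted avg = 571/19
= 30.05


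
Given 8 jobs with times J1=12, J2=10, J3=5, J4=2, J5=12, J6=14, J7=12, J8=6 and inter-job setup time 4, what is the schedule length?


Makespan = Σ processing + (n-1) × setup
= (12 + 10 + 5 + 2 + 12 + 14 + 12 + 6) + (8-1)×4
= 73 + 28
= 101 time units


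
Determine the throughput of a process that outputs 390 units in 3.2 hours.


Throughput = units / time
= 390 / 3.2
= 121.9 units/hour


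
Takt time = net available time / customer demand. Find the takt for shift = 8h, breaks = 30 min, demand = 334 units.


Available = 8×60 - 30 = 450 min
Takt time = 450 / 334
= 1.35 min/unit


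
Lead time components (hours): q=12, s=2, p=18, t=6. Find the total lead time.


Lead time = queue + setup + processing + transit
= 12 + 2 + 18 + 6
= 38 hours


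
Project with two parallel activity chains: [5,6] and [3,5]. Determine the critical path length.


Path A: 5 + 6 = 11
Path B: 3 + 5 = 8
Critical path = longest = max(11, 8)
= 11 (Path A)


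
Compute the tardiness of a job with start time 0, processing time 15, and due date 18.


Completion = start + processing = 0 + 15 = 15
Tardiness = max(0, C - d) = max(0, 15 - 18)
= max(0, -3)
= 0


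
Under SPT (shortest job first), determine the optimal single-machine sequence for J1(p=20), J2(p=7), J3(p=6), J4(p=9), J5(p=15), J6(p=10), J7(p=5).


SPT: sort by shortest processing time
  J7: p=5
  J3: p=6
  J2: p=7
  J4: p=9
  J6: p=10
  J5: p=15
  J1: p=20
Order: J7 → J3 → J2 → J4 → J6 → J5 → J1


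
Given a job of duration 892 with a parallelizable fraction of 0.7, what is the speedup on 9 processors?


Amdahl's law: T_p = T × ((1-p) + p/N)
= 892 × ((1-0.7) + 0.7/9)
= 892 × (0.30 + 0.0778)
= 892 × 0.3778
= 336.98
Speedup = 892/336.98
= 2.65×


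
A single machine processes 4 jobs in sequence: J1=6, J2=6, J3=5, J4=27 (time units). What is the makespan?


Sequential makespan: sum all processing times
= 6 + 6 + 5 + 27
= 44 time units


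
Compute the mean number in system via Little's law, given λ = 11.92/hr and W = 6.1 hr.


Little's law: L = λ × W
= 11.92 × 6.1
= 72.71


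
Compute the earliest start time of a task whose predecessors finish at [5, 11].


ES = max of all predecessor completion times
Predecessors: [5, 11]
ES = max(5, 11)
= 11


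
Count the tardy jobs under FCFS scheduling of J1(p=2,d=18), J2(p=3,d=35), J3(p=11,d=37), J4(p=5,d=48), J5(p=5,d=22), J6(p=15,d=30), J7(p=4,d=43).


Completion vs due date:
  J1: C=2, d=18 → on time
  J2: C=5, d=35 → on time
  J3: C=16, d=37 → on time
  J4: C=21, d=48 → on time
  J5: C=26, d=22 → TARDY
  J6: C=41, d=30 → TARDY
  J7: C=45, d=43 → TARDY
Tardy jobs: J5, J6, J7
Count = 3


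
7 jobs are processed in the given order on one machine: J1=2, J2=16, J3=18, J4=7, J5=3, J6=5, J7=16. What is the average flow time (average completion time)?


Completion times:
  J1: completes at 2
  J2: completes at 18
  J3: completes at 36
  J4: completes at 43
  J5: completes at 46
  J6: completes at 51
  J7: completes at 67
Sum = 263
Average = 263/7
= 37.57


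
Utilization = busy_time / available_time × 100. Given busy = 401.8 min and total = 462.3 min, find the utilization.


Utilization = busy / total × 100
= 401.8 / 462.3 × 100
= 86.9%


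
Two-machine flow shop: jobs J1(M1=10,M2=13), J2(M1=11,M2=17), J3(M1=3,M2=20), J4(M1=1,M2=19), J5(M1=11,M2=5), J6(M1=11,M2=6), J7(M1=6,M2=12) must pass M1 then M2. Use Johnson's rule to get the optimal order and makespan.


Johnson's rule:
Group 1 (M1≤M2, sort by M1): ['J4', 'J3', 'J7', 'J1', 'J2']
Group 2 (M1>M2, sort desc M2): ['J6', 'J5']
Sequence: J4 → J3 → J7 → J1 → J2 → J6 → J5
Makespan calculation:
  J4: M1 done=1, M2 done=20
  J3: M1 done=4, M2 done=40
  J7: M1 done=10, M2 done=52
  J1: M1 done=20, M2 done=65
  J2: M1 done=31, M2 done=82
  J6: M1 done=42, M2 done=88
  J5: M1 done=53, M2 done=93
= Sequence: J4 → J3 → J7 → J1 → J2 → J6 → J5, Makespan: 93


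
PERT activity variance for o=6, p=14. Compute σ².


σ² = ((p - o) / 6)² = (p - o)² / 36
= (14 - 6)² / 36
= 8² / 36
= 64 / 36
= 1.7778


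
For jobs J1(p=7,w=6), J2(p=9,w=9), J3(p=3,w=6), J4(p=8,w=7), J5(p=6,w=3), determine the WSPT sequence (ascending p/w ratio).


WSPT (Smith's rule): sort by p/w ascending
  J3: p/w = 3/6 = 0.500
  J2: p/w = 9/9 = 1.000
  J4: p/w = 8/7 = 1.143
  J1: p/w = 7/6 = 1.167
  J5: p/w = 6/3 = 2.000
Order: J3 → J2 → J4 → J1 → J5


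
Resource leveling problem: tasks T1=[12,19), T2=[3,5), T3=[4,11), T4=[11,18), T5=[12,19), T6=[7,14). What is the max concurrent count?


Check each time point for overlaps:
  t=12: 4 tasks active (T1, T4, T5, T6)
Max concurrent = 4


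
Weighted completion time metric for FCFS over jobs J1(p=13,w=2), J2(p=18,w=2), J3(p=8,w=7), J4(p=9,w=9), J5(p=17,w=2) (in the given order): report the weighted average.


Completion times:
  J1: C=13, w×C=2×13=26
  J2: C=31, w×C=2×31=62
  J3: C=39, w×C=7×39=273
  J4: C=48, w×C=9×48=432
  J5: C=65, w×C=2×65=130
Sum w×C = 923
Sum w = 22
Weighted avg = 923/22
= 41.95


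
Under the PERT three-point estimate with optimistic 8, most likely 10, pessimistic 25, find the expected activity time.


te = (o + 4m + p) / 6
= (8 + 4×10 + 25) / 6
= (8 + 40 + 25) / 6
= 73 / 6
= 12.17


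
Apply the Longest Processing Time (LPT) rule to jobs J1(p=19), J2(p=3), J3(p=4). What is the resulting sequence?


LPT: sort by longest processing time first
  J1: p=19
  J3: p=4
  J2: p=3
Order: J1 → J3 → J2


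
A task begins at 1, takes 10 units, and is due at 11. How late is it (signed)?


Completion = 1 + 10 = 11
Lateness = C - d = 11 - 11
= 0


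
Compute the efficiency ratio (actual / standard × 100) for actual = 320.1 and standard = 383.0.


Efficiency = (actual / standard) × 100
= (320.1 / 383.0) × 100
= 83.6%


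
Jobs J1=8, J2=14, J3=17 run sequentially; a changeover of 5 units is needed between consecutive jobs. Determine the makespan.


Makespan = Σ processing + (n-1) × setup
= (8 + 14 + 17) + (3-1)×5
= 39 + 10
= 49 time units


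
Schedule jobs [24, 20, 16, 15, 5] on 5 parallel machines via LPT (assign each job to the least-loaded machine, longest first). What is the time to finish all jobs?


Jobs (LPT sorted): [24, 20, 16, 15, 5]
Machines: 5
  J=24 → Machine 1 (load: 0+24=24)
  J=20 → Machine 2 (load: 0+20=20)
  J=16 → Machine 3 (load: 0+16=16)
  J=15 → Machine 4 (load: 0+15=15)
  J=5 → Machine 5 (load: 0+5=5)
Machine loads: [24, 20, 16, 15, 5]
Makespan = max = 24 time units


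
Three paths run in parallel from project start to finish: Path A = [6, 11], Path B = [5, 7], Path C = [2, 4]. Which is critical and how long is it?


Path A: 6 + 11 = 17
Path B: 5 + 7 = 12
Path C: 2 + 4 = 6
Critical path = longest = max(17, 12, 6)
= 17 (Path A)


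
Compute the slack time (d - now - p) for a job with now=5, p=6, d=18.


Slack = due - current_time - processing
= 18 - 5 - 6
= 7


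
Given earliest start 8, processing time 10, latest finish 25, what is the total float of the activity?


EF = ES + duration = 8 + 10 = 18
LS = LF - duration = 25 - 10 = 15
Total Float = LF - EF = 25 - 18
(or LS - ES = 15 - 8)
= 7


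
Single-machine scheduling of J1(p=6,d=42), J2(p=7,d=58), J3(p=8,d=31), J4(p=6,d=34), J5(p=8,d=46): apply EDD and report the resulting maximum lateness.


EDD order: J3 → J4 → J1 → J5 → J2
Completion and lateness:
  J3: C=8, d=31, L=8-31=-23
  J4: C=14, d=34, L=14-34=-20
  J1: C=20, d=42, L=20-42=-22
  J5: C=28, d=46, L=28-46=-18
  J2: C=35, d=58, L=35-58=-23
Lmax = max(-23, -20, -22, -18, -23)
= -18


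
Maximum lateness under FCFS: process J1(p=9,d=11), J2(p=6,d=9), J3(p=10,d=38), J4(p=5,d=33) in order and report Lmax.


Lateness per job (L = C - d):
  J1: C=9, d=11, L=-2
  J2: C=15, d=9, L=6
  J3: C=25, d=38, L=-13
  J4: C=30, d=33, L=-3
Lmax = max(-2, 6, -13, -3)
= 6


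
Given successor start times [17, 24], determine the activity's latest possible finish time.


LF = min of all successor start times
Successors start at: [17, 24]
LF = min(17, 24)
= 17


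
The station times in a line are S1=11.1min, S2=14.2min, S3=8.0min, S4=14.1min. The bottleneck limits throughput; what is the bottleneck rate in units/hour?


Bottleneck = longest station time
Station times: [11.1, 14.2, 8.0, 14.1]
Max = 14.2 min
Rate = 60 / 14.2
= 4.23 units/hour (bottleneck: 14.2min)


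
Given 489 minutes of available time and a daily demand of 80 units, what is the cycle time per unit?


Cycle time = available time / demand
= 489 / 80
= 6.11 min/unit


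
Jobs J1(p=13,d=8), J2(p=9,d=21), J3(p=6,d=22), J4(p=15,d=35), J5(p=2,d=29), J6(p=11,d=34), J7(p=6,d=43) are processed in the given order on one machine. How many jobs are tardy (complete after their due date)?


Completion vs due date:
  J1: C=13, d=8 → TARDY
  J2: C=22, d=21 → TARDY
  J3: C=28, d=22 → TARDY
  J4: C=43, d=35 → TARDY
  J5: C=45, d=29 → TARDY
  J6: C=56, d=34 → TARDY
  J7: C=62, d=43 → TARDY
Tardy jobs: J1, J2, J3, J4, J5, J6, J7
Count = 7


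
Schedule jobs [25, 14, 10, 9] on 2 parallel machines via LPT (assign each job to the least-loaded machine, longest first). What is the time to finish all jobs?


Jobs (LPT sorted): [25, 14, 10, 9]
Machines: 2
  J=25 → Machine 1 (load: 0+25=25)
  J=14 → Machine 2 (load: 0+14=14)
  J=10 → Machine 2 (load: 14+10=24)
  J=9 → Machine 2 (load: 24+9=33)
Machine loads: [25, 33]
Makespan = max = 33 time units


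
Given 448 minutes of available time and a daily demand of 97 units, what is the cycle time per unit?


Cycle time = available time / demand
= 448 / 97
= 4.62 min/unit


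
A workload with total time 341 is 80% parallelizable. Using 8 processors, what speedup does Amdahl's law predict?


Amdahl's law: T_p = T × ((1-p) + p/N)
= 341 × ((1-0.8) + 0.8/8)
= 341 × (0.20 + 0.1000)
= 341 × 0.3000
= 102.30
Speedup = 341/102.30
= 3.33×


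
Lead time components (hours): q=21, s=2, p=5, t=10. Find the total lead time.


Lead time = queue + setup + processing + transit
= 21 + 2 + 5 + 10
= 38 hours


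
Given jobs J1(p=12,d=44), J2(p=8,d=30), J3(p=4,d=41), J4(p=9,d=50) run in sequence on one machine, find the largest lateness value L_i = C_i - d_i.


Lateness per job (L = C - d):
  J1: C=12, d=44, L=-32
  J2: C=20, d=30, L=-10
  J3: C=24, d=41, L=-17
  J4: C=33, d=50, L=-17
Lmax = max(-32, -10, -17, -17)
= -10


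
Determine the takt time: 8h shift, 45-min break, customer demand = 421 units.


Available = 8×60 - 45 = 435 min
Takt time = 435 / 421
= 1.03 min/unit


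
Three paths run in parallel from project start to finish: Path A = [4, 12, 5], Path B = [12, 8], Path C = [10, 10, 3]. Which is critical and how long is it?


Path A: 4 + 12 + 5 = 21
Path B: 12 + 8 = 20
Path C: 10 + 10 + 3 = 23
Critical path = longest = max(21, 20, 23)
= 23 (Path C)


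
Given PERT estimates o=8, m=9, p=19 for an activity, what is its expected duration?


te = (o + 4m + p) / 6
= (8 + 4×9 + 19) / 6
= (8 + 36 + 19) / 6
= 63 / 6
= 10.50


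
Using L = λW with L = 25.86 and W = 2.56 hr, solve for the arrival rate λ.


Little's law: L = λW → λ = L / W
= 25.86 / 2.56
= 10.10 per hour


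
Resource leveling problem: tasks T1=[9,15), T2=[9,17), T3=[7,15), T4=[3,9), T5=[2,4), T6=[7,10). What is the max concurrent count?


Check each time point for overlaps:
  t=9: 4 tasks active (T1, T2, T3, T6)
Max concurrent = 4
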